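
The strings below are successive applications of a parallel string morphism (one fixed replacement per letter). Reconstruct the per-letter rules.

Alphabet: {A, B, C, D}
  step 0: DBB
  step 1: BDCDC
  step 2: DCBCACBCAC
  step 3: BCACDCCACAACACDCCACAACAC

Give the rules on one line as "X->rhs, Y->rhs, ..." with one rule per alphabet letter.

A->AA, B->DC, C->CAC, D->B

  step 2 ⇒ step 3: DCBCACBCAC ⇒ B·CAC·DC·CAC·AA·CAC·DC·CAC·AA·CAC
    A ↦ AA
    B ↦ DC
    C ↦ CAC
    D ↦ B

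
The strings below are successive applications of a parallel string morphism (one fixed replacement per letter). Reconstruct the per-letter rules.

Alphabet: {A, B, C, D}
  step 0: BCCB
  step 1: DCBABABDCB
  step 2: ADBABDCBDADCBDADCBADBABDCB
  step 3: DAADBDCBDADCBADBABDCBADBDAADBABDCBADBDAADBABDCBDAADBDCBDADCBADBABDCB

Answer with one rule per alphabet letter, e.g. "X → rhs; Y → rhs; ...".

A->DA, B->DCB, C->AB, D->ADB

  step 2 ⇒ step 3: ADBABDCBDADCBDADCBADBABDCB ⇒ DA·ADB·DCB·DA·DCB·ADB·AB·DCB·ADB·DA·ADB·AB·DCB·ADB·DA·ADB·AB·DCB·DA·ADB·DCB·DA·DCB·ADB·AB·DCB
    A ↦ DA
    B ↦ DCB
    C ↦ AB
    D ↦ ADB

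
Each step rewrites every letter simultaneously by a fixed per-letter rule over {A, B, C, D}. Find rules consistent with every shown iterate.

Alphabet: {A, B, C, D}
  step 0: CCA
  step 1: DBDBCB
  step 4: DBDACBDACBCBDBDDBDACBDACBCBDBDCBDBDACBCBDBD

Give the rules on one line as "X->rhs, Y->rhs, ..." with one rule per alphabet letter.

A->CB, B->D, C->DB, D->ACB

  step 0 ⇒ step 1: CCA ⇒ DB·DB·CB
    A ↦ CB
    C ↦ DB
    B ↦ D  (constrained at step 1)
    D ↦ ACB  (constrained at step 1)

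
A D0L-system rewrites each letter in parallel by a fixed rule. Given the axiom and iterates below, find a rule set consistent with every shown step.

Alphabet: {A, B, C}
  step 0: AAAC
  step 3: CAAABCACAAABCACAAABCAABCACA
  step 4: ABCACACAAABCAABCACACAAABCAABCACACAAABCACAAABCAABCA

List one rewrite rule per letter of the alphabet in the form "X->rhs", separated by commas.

  step 3 ⇒ step 4: CAAABCACAAABCACAAABCAABCACA ⇒ AB·CA·CA·CA·A·AB·CA·AB·CA·CA·CA·A·AB·CA·AB·CA·CA·CA·A·AB·CA·CA·A·AB·CA·AB·CA
    A ↦ CA
    B ↦ A
    C ↦ AB

A->CA, B->A, C->AB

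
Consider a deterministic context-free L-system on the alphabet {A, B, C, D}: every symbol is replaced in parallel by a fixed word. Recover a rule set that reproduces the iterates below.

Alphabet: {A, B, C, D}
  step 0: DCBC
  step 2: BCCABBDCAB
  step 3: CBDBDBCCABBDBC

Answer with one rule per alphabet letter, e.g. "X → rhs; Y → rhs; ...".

  step 2 ⇒ step 3: BCCABBDCAB ⇒ C·BD·BD·B·C·C·AB·BD·B·C
    A ↦ B
    B ↦ C
    C ↦ BD
    D ↦ AB

A->B, B->C, C->BD, D->AB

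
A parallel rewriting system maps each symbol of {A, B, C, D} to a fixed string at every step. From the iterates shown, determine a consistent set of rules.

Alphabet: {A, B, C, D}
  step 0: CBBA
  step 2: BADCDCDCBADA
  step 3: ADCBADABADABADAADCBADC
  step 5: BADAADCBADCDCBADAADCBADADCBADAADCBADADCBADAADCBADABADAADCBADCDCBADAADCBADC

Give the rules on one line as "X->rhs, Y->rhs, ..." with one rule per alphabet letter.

  step 2 ⇒ step 3: BADCDCDCBADA ⇒ A·DC·BA·DA·BA·DA·BA·DA·A·DC·BA·DC
    A ↦ DC
    B ↦ A
    C ↦ DA
    D ↦ BA

A->DC, B->A, C->DA, D->BA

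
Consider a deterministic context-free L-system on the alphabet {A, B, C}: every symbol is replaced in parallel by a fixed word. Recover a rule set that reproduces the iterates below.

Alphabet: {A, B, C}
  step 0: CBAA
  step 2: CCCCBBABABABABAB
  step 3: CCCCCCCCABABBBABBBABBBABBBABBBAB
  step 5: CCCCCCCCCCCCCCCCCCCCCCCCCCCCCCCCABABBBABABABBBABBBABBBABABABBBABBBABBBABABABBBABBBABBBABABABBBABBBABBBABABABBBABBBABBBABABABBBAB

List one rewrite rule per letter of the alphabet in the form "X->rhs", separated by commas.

A->BB, B->AB, C->CC

  step 2 ⇒ step 3: CCCCBBABABABABAB ⇒ CC·CC·CC·CC·AB·AB·BB·AB·BB·AB·BB·AB·BB·AB·BB·AB
    A ↦ BB
    B ↦ AB
    C ↦ CC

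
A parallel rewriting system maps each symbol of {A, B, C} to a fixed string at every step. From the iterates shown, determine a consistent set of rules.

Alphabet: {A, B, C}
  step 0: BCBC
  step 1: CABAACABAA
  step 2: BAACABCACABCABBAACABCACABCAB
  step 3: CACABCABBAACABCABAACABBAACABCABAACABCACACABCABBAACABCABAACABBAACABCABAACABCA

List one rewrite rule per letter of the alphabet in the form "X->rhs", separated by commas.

A->CAB, B->CA, C->BAA

  step 2 ⇒ step 3: BAACABCACABCABBAACABCACABCAB ⇒ CA·CAB·CAB·BAA·CAB·CA·BAA·CAB·BAA·CAB·CA·BAA·CAB·CA·CA·CAB·CAB·BAA·CAB·CA·BAA·CAB·BAA·CAB·CA·BAA·CAB·CA
    A ↦ CAB
    B ↦ CA
    C ↦ BAA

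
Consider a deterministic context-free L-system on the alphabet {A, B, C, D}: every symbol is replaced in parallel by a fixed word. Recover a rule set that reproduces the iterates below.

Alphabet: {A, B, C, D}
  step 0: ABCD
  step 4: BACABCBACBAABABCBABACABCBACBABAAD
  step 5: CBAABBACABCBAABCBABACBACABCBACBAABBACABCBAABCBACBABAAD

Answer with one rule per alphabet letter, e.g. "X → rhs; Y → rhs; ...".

A->BA, B->C, C->AB, D->AD

  step 4 ⇒ step 5: BACABCBACBAABABCBABACABCBACBABAAD ⇒ C·BA·AB·BA·C·AB·C·BA·AB·C·BA·BA·C·BA·C·AB·C·BA·C·BA·AB·BA·C·AB·C·BA·AB·C·BA·C·BA·BA·AD
    A ↦ BA
    B ↦ C
    C ↦ AB
    D ↦ AD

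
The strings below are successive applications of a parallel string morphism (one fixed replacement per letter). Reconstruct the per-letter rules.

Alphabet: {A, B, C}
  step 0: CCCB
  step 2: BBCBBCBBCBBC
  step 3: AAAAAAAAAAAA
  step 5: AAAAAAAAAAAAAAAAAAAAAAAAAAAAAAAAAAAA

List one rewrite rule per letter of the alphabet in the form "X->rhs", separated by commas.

A->BBC, B->A, C->A

  step 2 ⇒ step 3: BBCBBCBBCBBC ⇒ A·A·A·A·A·A·A·A·A·A·A·A
    B ↦ A
    C ↦ A
    A ↦ BBC  (constrained at step 3)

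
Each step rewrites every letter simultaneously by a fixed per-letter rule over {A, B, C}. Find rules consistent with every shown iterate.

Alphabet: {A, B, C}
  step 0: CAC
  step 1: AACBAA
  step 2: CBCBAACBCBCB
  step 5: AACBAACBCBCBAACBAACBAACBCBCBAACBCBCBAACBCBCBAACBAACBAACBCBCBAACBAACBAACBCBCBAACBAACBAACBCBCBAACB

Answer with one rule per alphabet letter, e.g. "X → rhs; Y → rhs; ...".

  step 1 ⇒ step 2: AACBAA ⇒ CB·CB·AA·CB·CB·CB
    A ↦ CB
    B ↦ CB
    C ↦ AA

A->CB, B->CB, C->AA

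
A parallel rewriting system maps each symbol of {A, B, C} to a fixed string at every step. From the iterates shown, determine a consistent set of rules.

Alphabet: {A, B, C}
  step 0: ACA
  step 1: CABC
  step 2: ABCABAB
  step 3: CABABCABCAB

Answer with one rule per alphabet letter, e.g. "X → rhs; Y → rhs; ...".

  step 2 ⇒ step 3: ABCABAB ⇒ C·AB·AB·C·AB·C·AB
    A ↦ C
    B ↦ AB
    C ↦ AB

A->C, B->AB, C->AB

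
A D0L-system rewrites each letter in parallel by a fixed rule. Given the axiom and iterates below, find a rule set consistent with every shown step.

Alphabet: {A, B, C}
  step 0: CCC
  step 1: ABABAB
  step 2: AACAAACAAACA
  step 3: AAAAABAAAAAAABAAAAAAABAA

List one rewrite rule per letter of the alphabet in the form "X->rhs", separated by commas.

  step 2 ⇒ step 3: AACAAACAAACA ⇒ AA·AA·AB·AA·AA·AA·AB·AA·AA·AA·AB·AA
    A ↦ AA
    C ↦ AB
  step 1 ⇒ step 2: ABABAB ⇒ AA·CA·AA·CA·AA·CA
    B ↦ CA

A->AA, B->CA, C->AB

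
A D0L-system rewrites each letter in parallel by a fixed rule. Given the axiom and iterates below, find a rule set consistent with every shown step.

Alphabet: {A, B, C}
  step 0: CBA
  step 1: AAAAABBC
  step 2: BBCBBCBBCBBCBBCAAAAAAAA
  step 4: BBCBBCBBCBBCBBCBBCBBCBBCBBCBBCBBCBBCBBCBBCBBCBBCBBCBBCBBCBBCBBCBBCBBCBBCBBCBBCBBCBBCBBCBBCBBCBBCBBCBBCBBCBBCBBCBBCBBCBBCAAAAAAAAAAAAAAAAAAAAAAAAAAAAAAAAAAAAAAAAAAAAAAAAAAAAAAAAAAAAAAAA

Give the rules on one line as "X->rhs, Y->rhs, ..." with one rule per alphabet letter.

A->BBC, B->AAA, C->AA

  step 1 ⇒ step 2: AAAAABBC ⇒ BBC·BBC·BBC·BBC·BBC·AAA·AAA·AA
    A ↦ BBC
    B ↦ AAA
    C ↦ AA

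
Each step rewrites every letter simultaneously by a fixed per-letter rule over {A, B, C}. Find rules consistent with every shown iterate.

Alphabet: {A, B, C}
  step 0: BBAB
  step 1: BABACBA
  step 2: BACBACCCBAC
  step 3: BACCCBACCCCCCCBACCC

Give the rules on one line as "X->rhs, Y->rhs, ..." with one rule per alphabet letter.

A->C, B->BA, C->CC

  step 2 ⇒ step 3: BACBACCCBAC ⇒ BA·C·CC·BA·C·CC·CC·CC·BA·C·CC
    A ↦ C
    B ↦ BA
    C ↦ CC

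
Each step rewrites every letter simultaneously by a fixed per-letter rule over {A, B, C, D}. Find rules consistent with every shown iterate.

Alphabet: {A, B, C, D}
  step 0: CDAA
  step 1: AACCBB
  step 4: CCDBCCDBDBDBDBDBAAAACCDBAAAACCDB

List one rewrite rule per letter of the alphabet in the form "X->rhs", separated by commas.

A->B, B->DB, C->AA, D->CC

  step 0 ⇒ step 1: CDAA ⇒ AA·CC·B·B
    A ↦ B
    C ↦ AA
    D ↦ CC
    B ↦ DB  (constrained at step 1)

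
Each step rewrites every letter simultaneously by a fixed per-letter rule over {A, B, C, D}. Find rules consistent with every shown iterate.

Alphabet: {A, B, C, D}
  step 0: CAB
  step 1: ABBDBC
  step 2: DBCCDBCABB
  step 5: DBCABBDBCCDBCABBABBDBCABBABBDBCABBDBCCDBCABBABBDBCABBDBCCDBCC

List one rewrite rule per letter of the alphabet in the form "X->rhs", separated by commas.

  step 1 ⇒ step 2: ABBDBC ⇒ DB·C·C·DB·C·ABB
    A ↦ DB
    B ↦ C
    C ↦ ABB
    D ↦ DB

A->DB, B->C, C->ABB, D->DB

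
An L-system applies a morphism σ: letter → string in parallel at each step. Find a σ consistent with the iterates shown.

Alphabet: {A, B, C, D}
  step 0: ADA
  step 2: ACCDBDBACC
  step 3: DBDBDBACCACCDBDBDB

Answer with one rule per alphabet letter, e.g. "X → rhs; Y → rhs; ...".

  step 2 ⇒ step 3: ACCDBDBACC ⇒ DB·DB·DB·AC·C·AC·C·DB·DB·DB
    A ↦ DB
    B ↦ C
    C ↦ DB
    D ↦ AC

A->DB, B->C, C->DB, D->AC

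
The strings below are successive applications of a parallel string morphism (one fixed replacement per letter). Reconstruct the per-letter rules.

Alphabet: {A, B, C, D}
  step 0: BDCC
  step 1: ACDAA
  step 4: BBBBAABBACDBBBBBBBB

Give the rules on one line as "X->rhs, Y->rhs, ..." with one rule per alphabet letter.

A->BB, B->A, C->A, D->CD

  step 0 ⇒ step 1: BDCC ⇒ A·CD·A·A
    B ↦ A
    C ↦ A
    D ↦ CD
    A ↦ BB  (constrained at step 1)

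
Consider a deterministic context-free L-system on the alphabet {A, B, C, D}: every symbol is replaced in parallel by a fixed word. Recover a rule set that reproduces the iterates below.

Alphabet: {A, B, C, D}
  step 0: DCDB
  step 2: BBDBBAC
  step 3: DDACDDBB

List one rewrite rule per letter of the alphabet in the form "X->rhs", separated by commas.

  step 2 ⇒ step 3: BBDBBAC ⇒ D·D·AC·D·D·B·B
    A ↦ B
    B ↦ D
    C ↦ B
    D ↦ AC

A->B, B->D, C->B, D->AC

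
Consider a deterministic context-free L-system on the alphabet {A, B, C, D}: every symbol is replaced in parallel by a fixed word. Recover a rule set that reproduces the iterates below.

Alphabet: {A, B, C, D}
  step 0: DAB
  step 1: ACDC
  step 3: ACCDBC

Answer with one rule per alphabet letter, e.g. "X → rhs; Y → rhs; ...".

  step 0 ⇒ step 1: DAB ⇒ AC·D·C
    A ↦ D
    B ↦ C
    D ↦ AC
    C ↦ B  (constrained at step 1)

A->D, B->C, C->B, D->AC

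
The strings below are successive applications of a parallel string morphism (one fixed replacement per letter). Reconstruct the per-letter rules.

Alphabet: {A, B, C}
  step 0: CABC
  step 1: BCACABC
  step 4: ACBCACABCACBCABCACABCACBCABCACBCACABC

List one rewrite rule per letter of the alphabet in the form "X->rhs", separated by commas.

  step 0 ⇒ step 1: CABC ⇒ BC·AC·A·BC
    A ↦ AC
    B ↦ A
    C ↦ BC

A->AC, B->A, C->BC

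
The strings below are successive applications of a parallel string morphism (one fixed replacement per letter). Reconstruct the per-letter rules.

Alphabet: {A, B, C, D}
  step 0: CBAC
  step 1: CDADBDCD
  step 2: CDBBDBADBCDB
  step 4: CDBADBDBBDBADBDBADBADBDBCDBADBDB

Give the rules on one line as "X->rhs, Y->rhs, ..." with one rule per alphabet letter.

A->BD, B->AD, C->CD, D->B

  step 1 ⇒ step 2: CDADBDCD ⇒ CD·B·BD·B·AD·B·CD·B
    A ↦ BD
    B ↦ AD
    C ↦ CD
    D ↦ B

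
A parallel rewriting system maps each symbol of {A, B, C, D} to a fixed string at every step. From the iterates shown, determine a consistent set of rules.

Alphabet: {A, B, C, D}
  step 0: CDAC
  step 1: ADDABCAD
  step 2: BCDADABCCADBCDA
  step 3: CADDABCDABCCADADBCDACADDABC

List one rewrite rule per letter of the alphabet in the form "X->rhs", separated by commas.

  step 2 ⇒ step 3: BCDADABCCADBCDA ⇒ C·AD·DA·BC·DA·BC·C·AD·AD·BC·DA·C·AD·DA·BC
    A ↦ BC
    B ↦ C
    C ↦ AD
    D ↦ DA

A->BC, B->C, C->AD, D->DA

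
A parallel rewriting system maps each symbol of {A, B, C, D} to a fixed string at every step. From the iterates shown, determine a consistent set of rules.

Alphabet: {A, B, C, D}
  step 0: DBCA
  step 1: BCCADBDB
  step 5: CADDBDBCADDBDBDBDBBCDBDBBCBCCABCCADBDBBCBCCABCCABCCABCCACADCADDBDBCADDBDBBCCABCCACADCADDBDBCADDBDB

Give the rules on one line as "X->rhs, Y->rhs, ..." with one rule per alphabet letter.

  step 0 ⇒ step 1: DBCA ⇒ BC·CA·D·BDB
    A ↦ BDB
    B ↦ CA
    C ↦ D
    D ↦ BC

A->BDB, B->CA, C->D, D->BC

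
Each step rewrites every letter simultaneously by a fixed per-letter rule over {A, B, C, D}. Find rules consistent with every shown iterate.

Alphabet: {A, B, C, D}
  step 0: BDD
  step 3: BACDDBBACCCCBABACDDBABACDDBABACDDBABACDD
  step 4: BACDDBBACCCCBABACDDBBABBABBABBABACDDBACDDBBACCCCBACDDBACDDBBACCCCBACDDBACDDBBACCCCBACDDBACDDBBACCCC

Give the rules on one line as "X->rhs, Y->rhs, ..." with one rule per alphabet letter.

  step 3 ⇒ step 4: BACDDBBACCCCBABACDDBABACDDBABACDDBABACDD ⇒ BA·CDD·BBA·CC·CC·BA·BA·CDD·BBA·BBA·BBA·BBA·BA·CDD·BA·CDD·BBA·CC·CC·BA·CDD·BA·CDD·BBA·CC·CC·BA·CDD·BA·CDD·BBA·CC·CC·BA·CDD·BA·CDD·BBA·CC·CC
    A ↦ CDD
    B ↦ BA
    C ↦ BBA
    D ↦ CC

A->CDD, B->BA, C->BBA, D->CC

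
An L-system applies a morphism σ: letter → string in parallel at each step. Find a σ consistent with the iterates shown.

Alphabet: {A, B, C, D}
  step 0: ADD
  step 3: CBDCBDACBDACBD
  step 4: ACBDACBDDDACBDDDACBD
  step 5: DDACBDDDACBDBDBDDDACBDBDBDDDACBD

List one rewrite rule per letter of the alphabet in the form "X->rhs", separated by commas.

  step 4 ⇒ step 5: ACBDACBDDDACBDDDACBD ⇒ DD·A·C·BD·DD·A·C·BD·BD·BD·DD·A·C·BD·BD·BD·DD·A·C·BD
    A ↦ DD
    B ↦ C
    C ↦ A
    D ↦ BD

A->DD, B->C, C->A, D->BD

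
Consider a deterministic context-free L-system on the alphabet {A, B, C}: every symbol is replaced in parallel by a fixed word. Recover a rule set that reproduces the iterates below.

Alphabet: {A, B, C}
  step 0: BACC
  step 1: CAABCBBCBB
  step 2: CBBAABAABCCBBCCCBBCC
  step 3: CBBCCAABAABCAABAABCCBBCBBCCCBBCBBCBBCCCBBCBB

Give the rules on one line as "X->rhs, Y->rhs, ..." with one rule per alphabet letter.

A->AAB, B->C, C->CBB

  step 2 ⇒ step 3: CBBAABAABCCBBCCCBBCC ⇒ CBB·C·C·AAB·AAB·C·AAB·AAB·C·CBB·CBB·C·C·CBB·CBB·CBB·C·C·CBB·CBB
    A ↦ AAB
    B ↦ C
    C ↦ CBB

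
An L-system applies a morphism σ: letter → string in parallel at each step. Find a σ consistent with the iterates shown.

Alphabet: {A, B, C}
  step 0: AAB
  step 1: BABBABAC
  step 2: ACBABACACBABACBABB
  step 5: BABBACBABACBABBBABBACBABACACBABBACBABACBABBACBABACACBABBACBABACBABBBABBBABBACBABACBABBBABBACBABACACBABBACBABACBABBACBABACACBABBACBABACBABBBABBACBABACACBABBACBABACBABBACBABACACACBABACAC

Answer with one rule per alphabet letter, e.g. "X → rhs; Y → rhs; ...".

  step 1 ⇒ step 2: BABBABAC ⇒ AC·BAB·AC·AC·BAB·AC·BAB·B
    A ↦ BAB
    B ↦ AC
    C ↦ B

A->BAB, B->AC, C->B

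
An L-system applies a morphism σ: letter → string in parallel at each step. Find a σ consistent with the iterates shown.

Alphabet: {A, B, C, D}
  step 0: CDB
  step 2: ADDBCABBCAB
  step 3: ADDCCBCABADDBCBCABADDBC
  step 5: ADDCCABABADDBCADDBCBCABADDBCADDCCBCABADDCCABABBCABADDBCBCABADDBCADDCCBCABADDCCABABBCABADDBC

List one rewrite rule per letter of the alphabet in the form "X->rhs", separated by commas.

  step 2 ⇒ step 3: ADDBCABBCAB ⇒ ADD·C·C·BC·AB·ADD·BC·BC·AB·ADD·BC
    A ↦ ADD
    B ↦ BC
    C ↦ AB
    D ↦ C

A->ADD, B->BC, C->AB, D->C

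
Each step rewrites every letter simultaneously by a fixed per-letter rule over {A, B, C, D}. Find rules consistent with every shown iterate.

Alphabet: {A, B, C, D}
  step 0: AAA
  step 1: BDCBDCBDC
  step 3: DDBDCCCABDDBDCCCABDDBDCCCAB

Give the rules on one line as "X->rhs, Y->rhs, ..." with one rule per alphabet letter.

  step 0 ⇒ step 1: AAA ⇒ BDC·BDC·BDC
    A ↦ BDC
    B ↦ C  (constrained at step 1)
    C ↦ D  (constrained at step 1)
    D ↦ CAB  (constrained at step 1)

A->BDC, B->C, C->D, D->CAB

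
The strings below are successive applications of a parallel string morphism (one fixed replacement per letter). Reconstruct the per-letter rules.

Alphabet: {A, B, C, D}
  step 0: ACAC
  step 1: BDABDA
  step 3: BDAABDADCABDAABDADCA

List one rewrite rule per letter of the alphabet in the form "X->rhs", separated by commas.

  step 0 ⇒ step 1: ACAC ⇒ BD·A·BD·A
    A ↦ BD
    C ↦ A
    B ↦ ADC  (constrained at step 1)
    D ↦ A  (constrained at step 1)

A->BD, B->ADC, C->A, D->A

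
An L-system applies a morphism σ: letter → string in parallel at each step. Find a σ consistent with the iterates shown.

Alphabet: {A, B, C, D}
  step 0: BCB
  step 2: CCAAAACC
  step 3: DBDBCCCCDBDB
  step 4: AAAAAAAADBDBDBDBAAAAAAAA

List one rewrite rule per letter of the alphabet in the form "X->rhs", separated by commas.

  step 3 ⇒ step 4: DBDBCCCCDBDB ⇒ AA·AA·AA·AA·DB·DB·DB·DB·AA·AA·AA·AA
    B ↦ AA
    C ↦ DB
    D ↦ AA
  step 2 ⇒ step 3: CCAAAACC ⇒ DB·DB·C·C·C·C·DB·DB
    A ↦ C

A->C, B->AA, C->DB, D->AA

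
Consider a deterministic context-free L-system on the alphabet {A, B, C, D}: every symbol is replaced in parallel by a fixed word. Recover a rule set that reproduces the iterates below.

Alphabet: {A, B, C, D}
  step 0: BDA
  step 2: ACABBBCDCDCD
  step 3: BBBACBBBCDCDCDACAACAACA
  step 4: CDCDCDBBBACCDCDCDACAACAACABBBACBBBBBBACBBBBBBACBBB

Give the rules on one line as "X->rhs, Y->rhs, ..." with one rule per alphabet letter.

  step 3 ⇒ step 4: BBBACBBBCDCDCDACAACAACA ⇒ CD·CD·CD·BBB·AC·CD·CD·CD·AC·A·AC·A·AC·A·BBB·AC·BBB·BBB·AC·BBB·BBB·AC·BBB
    A ↦ BBB
    B ↦ CD
    C ↦ AC
    D ↦ A

A->BBB, B->CD, C->AC, D->A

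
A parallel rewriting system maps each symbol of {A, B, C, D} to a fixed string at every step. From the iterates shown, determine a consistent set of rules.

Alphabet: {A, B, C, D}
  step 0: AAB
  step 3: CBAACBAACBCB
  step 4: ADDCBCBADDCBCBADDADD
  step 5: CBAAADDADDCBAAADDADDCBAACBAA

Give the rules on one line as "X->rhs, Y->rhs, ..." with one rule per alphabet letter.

A->CB, B->DD, C->A, D->A

  step 4 ⇒ step 5: ADDCBCBADDCBCBADDADD ⇒ CB·A·A·A·DD·A·DD·CB·A·A·A·DD·A·DD·CB·A·A·CB·A·A
    A ↦ CB
    B ↦ DD
    C ↦ A
    D ↦ A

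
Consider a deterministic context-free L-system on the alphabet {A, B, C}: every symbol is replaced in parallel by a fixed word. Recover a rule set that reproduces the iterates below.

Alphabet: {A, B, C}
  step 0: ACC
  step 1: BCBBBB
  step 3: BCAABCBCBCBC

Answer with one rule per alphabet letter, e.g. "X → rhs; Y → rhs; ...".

A->BC, B->A, C->BB

  step 0 ⇒ step 1: ACC ⇒ BC·BB·BB
    A ↦ BC
    C ↦ BB
    B ↦ A  (constrained at step 1)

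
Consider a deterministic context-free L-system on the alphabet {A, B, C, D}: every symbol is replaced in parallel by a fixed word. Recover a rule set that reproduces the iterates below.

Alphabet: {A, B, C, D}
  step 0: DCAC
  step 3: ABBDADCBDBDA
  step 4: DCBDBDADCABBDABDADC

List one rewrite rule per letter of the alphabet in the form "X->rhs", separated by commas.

  step 3 ⇒ step 4: ABBDADCBDBDA ⇒ DC·BD·BD·A·DC·A·B·BD·A·BD·A·DC
    A ↦ DC
    B ↦ BD
    C ↦ B
    D ↦ A

A->DC, B->BD, C->B, D->A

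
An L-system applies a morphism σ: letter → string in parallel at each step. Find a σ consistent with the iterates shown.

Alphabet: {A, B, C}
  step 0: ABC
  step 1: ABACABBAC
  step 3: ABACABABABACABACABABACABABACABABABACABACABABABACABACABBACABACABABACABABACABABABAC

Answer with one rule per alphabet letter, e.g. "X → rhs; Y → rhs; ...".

A->ABA, B->CAB, C->BAC

  step 0 ⇒ step 1: ABC ⇒ ABA·CAB·BAC
    A ↦ ABA
    B ↦ CAB
    C ↦ BAC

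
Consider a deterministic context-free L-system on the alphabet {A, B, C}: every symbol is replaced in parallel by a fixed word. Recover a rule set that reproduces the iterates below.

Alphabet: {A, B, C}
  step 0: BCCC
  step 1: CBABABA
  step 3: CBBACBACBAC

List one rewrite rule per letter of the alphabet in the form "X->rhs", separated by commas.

  step 0 ⇒ step 1: BCCC ⇒ C·BA·BA·BA
    B ↦ C
    C ↦ BA
    A ↦ B  (constrained at step 1)

A->B, B->C, C->BA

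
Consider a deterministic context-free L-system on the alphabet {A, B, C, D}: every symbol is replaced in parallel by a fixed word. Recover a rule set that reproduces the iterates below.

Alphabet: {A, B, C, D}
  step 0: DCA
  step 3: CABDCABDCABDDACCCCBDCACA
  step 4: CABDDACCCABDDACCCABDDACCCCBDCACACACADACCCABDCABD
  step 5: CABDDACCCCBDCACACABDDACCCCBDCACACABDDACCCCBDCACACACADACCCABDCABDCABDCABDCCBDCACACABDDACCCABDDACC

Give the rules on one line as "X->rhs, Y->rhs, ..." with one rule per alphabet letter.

A->BD, B->DA, C->CA, D->CC

  step 4 ⇒ step 5: CABDDACCCABDDACCCABDDACCCCBDCACACACADACCCABDCABD ⇒ CA·BD·DA·CC·CC·BD·CA·CA·CA·BD·DA·CC·CC·BD·CA·CA·CA·BD·DA·CC·CC·BD·CA·CA·CA·CA·DA·CC·CA·BD·CA·BD·CA·BD·CA·BD·CC·BD·CA·CA·CA·BD·DA·CC·CA·BD·DA·CC
    A ↦ BD
    B ↦ DA
    C ↦ CA
    D ↦ CC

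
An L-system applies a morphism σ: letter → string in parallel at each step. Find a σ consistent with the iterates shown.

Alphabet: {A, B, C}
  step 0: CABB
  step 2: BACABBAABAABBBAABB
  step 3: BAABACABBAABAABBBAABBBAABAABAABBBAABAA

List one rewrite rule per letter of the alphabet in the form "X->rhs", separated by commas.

  step 2 ⇒ step 3: BACABBAABAABBBAABB ⇒ BAA·B·ACA·B·BAA·BAA·B·B·BAA·B·B·BAA·BAA·BAA·B·B·BAA·BAA
    A ↦ B
    B ↦ BAA
    C ↦ ACA

A->B, B->BAA, C->ACA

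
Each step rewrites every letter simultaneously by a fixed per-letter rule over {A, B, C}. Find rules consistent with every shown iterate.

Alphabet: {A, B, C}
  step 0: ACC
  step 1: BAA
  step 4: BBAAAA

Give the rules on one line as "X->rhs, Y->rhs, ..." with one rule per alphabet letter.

  step 0 ⇒ step 1: ACC ⇒ B·A·A
    A ↦ B
    C ↦ A
    B ↦ CC  (constrained at step 1)

A->B, B->CC, C->A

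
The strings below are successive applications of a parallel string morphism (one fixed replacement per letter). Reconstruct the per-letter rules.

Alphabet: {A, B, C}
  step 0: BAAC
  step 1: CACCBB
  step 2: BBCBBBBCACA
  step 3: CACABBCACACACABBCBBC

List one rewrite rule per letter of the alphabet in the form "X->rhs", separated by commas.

A->C, B->CA, C->BB

  step 2 ⇒ step 3: BBCBBBBCACA ⇒ CA·CA·BB·CA·CA·CA·CA·BB·C·BB·C
    A ↦ C
    B ↦ CA
    C ↦ BB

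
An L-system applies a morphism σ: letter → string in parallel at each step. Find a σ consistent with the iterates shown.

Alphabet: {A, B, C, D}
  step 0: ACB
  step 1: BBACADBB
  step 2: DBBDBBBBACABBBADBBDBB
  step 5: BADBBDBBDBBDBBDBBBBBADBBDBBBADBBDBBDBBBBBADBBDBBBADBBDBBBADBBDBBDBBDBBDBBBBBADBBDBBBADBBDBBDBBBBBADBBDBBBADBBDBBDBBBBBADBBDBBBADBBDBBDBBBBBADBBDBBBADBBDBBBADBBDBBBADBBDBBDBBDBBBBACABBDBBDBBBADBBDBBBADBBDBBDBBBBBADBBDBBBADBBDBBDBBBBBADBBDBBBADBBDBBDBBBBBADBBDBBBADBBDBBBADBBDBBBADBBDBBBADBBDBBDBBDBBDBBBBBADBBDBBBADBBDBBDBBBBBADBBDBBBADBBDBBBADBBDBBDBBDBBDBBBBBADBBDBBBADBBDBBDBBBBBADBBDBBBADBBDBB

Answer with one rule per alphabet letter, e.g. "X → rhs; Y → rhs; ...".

A->BB, B->DBB, C->ACA, D->BA

  step 1 ⇒ step 2: BBACADBB ⇒ DBB·DBB·BB·ACA·BB·BA·DBB·DBB
    A ↦ BB
    B ↦ DBB
    C ↦ ACA
    D ↦ BA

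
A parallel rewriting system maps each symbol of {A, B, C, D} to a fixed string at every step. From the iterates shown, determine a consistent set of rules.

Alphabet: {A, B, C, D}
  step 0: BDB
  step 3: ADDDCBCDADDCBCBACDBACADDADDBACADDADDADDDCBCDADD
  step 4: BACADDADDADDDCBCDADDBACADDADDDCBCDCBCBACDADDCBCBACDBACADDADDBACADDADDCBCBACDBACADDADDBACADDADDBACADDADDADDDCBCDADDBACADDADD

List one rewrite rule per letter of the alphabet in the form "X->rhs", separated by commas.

A->BAC, B->CBC, C->D, D->ADD

  step 3 ⇒ step 4: ADDDCBCDADDCBCBACDBACADDADDBACADDADDADDDCBCDADD ⇒ BAC·ADD·ADD·ADD·D·CBC·D·ADD·BAC·ADD·ADD·D·CBC·D·CBC·BAC·D·ADD·CBC·BAC·D·BAC·ADD·ADD·BAC·ADD·ADD·CBC·BAC·D·BAC·ADD·ADD·BAC·ADD·ADD·BAC·ADD·ADD·ADD·D·CBC·D·ADD·BAC·ADD·ADD
    A ↦ BAC
    B ↦ CBC
    C ↦ D
    D ↦ ADD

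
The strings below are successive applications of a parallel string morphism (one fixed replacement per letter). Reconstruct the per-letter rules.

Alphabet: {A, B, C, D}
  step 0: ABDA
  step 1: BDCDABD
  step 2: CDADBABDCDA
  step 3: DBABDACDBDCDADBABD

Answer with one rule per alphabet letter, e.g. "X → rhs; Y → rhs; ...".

A->BD, B->CD, C->DB, D->A

  step 2 ⇒ step 3: CDADBABDCDA ⇒ DB·A·BD·A·CD·BD·CD·A·DB·A·BD
    A ↦ BD
    B ↦ CD
    C ↦ DB
    D ↦ A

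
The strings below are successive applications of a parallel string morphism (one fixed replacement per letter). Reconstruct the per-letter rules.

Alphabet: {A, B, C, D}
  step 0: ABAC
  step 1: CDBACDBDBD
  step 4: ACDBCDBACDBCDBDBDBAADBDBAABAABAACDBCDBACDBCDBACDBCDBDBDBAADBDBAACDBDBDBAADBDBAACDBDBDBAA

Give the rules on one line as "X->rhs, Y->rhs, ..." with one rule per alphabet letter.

A->CDB, B->A, C->DBD, D->BA

  step 0 ⇒ step 1: ABAC ⇒ CDB·A·CDB·DBD
    A ↦ CDB
    B ↦ A
    C ↦ DBD
    D ↦ BA  (constrained at step 1)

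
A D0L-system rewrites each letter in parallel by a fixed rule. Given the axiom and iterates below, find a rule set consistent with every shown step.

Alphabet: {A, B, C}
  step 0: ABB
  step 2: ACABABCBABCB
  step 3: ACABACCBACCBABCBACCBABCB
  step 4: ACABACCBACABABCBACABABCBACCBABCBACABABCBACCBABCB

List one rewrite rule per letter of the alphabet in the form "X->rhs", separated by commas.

  step 3 ⇒ step 4: ACABACCBACCBABCBACCBABCB ⇒ AC·AB·AC·CB·AC·AB·AB·CB·AC·AB·AB·CB·AC·CB·AB·CB·AC·AB·AB·CB·AC·CB·AB·CB
    A ↦ AC
    B ↦ CB
    C ↦ AB

A->AC, B->CB, C->AB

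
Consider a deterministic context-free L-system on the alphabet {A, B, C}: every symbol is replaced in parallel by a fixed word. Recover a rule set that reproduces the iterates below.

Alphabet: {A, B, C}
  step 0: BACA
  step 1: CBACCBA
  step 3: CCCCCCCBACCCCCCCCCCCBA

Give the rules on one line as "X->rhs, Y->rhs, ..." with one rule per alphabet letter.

  step 0 ⇒ step 1: BACA ⇒ C·BA·CC·BA
    A ↦ BA
    B ↦ C
    C ↦ CC

A->BA, B->C, C->CC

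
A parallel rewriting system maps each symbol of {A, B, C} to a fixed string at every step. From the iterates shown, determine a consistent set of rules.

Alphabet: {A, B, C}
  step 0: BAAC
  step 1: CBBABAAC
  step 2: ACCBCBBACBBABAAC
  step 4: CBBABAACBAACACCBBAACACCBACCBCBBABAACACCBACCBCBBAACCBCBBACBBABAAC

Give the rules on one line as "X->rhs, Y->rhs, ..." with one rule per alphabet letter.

A->BA, B->CB, C->AC

  step 1 ⇒ step 2: CBBABAAC ⇒ AC·CB·CB·BA·CB·BA·BA·AC
    A ↦ BA
    B ↦ CB
    C ↦ AC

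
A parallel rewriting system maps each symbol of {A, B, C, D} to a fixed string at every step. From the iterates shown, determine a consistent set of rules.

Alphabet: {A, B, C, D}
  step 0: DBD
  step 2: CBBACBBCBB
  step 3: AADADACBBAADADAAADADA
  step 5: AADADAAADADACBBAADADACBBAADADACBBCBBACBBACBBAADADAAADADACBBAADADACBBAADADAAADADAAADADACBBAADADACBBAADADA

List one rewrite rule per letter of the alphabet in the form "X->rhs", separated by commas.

A->CBB, B->DA, C->AA, D->A

  step 2 ⇒ step 3: CBBACBBCBB ⇒ AA·DA·DA·CBB·AA·DA·DA·AA·DA·DA
    A ↦ CBB
    B ↦ DA
    C ↦ AA
    D ↦ A  (constrained at step 0)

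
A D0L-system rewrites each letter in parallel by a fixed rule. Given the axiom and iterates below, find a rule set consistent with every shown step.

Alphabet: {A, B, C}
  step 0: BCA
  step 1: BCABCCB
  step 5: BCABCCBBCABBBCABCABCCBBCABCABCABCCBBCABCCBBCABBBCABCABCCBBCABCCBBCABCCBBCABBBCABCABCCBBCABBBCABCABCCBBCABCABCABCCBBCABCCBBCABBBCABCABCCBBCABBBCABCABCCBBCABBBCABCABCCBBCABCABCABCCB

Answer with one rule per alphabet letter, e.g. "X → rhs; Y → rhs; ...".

  step 0 ⇒ step 1: BCA ⇒ BCA·B·CCB
    A ↦ CCB
    B ↦ BCA
    C ↦ B

A->CCB, B->BCA, C->B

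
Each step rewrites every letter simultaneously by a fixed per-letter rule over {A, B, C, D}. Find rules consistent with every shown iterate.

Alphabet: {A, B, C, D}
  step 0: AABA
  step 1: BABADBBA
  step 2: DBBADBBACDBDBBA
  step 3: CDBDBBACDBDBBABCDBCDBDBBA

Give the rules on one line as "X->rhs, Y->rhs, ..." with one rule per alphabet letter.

A->BA, B->DB, C->B, D->C

  step 2 ⇒ step 3: DBBADBBACDBDBBA ⇒ C·DB·DB·BA·C·DB·DB·BA·B·C·DB·C·DB·DB·BA
    A ↦ BA
    B ↦ DB
    C ↦ B
    D ↦ C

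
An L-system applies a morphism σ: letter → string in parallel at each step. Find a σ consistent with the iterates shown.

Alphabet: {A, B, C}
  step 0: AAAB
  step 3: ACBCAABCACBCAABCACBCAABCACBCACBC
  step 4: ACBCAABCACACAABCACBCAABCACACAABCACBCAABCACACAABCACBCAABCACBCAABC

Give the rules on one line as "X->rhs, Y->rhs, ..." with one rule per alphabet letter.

  step 3 ⇒ step 4: ACBCAABCACBCAABCACBCAABCACBCACBC ⇒ AC·BC·AA·BC·AC·AC·AA·BC·AC·BC·AA·BC·AC·AC·AA·BC·AC·BC·AA·BC·AC·AC·AA·BC·AC·BC·AA·BC·AC·BC·AA·BC
    A ↦ AC
    B ↦ AA
    C ↦ BC

A->AC, B->AA, C->BC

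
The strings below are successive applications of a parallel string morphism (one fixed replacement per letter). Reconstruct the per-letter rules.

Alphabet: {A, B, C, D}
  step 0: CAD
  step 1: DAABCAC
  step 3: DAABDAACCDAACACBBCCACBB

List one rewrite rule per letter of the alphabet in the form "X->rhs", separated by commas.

  step 0 ⇒ step 1: CAD ⇒ DAA·B·CAC
    A ↦ B
    C ↦ DAA
    D ↦ CAC
    B ↦ C  (constrained at step 1)

A->B, B->C, C->DAA, D->CAC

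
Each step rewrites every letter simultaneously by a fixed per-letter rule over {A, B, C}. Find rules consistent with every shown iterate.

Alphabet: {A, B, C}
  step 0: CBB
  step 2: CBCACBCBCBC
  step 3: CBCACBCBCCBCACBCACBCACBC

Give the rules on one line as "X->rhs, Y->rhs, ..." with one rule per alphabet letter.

  step 2 ⇒ step 3: CBCACBCBCBC ⇒ CBC·A·CBC·BC·CBC·A·CBC·A·CBC·A·CBC
    A ↦ BC
    B ↦ A
    C ↦ CBC

A->BC, B->A, C->CBC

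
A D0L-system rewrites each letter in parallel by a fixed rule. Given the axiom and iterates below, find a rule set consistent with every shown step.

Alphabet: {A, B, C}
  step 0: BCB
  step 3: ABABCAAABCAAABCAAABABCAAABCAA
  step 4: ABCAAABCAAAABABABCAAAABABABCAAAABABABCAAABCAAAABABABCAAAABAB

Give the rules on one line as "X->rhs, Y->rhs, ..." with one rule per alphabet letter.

  step 3 ⇒ step 4: ABABCAAABCAAABCAAABABCAAABCAA ⇒ AB·CAA·AB·CAA·A·AB·AB·AB·CAA·A·AB·AB·AB·CAA·A·AB·AB·AB·CAA·AB·CAA·A·AB·AB·AB·CAA·A·AB·AB
    A ↦ AB
    B ↦ CAA
    C ↦ A

A->AB, B->CAA, C->A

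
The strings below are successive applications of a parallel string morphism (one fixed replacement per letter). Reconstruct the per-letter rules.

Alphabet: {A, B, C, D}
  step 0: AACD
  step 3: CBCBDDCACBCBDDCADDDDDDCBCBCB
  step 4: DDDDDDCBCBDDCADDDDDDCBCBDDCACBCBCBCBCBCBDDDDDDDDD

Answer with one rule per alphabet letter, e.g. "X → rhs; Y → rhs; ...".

A->CA, B->D, C->DD, D->CB

  step 3 ⇒ step 4: CBCBDDCACBCBDDCADDDDDDCBCBCB ⇒ DD·D·DD·D·CB·CB·DD·CA·DD·D·DD·D·CB·CB·DD·CA·CB·CB·CB·CB·CB·CB·DD·D·DD·D·DD·D
    A ↦ CA
    B ↦ D
    C ↦ DD
    D ↦ CB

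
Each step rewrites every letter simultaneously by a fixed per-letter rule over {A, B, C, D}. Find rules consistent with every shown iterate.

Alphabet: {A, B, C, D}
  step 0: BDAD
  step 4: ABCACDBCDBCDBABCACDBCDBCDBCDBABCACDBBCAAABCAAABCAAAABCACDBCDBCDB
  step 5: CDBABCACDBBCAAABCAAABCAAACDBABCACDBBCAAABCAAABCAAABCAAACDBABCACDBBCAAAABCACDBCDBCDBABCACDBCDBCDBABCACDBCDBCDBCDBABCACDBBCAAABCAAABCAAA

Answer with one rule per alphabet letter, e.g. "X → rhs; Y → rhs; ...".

A->CDB, B->A, C->BCA, D->A

  step 4 ⇒ step 5: ABCACDBCDBCDBABCACDBCDBCDBCDBABCACDBBCAAABCAAABCAAAABCACDBCDBCDB ⇒ CDB·A·BCA·CDB·BCA·A·A·BCA·A·A·BCA·A·A·CDB·A·BCA·CDB·BCA·A·A·BCA·A·A·BCA·A·A·BCA·A·A·CDB·A·BCA·CDB·BCA·A·A·A·BCA·CDB·CDB·CDB·A·BCA·CDB·CDB·CDB·A·BCA·CDB·CDB·CDB·CDB·A·BCA·CDB·BCA·A·A·BCA·A·A·BCA·A·A
    A ↦ CDB
    B ↦ A
    C ↦ BCA
    D ↦ A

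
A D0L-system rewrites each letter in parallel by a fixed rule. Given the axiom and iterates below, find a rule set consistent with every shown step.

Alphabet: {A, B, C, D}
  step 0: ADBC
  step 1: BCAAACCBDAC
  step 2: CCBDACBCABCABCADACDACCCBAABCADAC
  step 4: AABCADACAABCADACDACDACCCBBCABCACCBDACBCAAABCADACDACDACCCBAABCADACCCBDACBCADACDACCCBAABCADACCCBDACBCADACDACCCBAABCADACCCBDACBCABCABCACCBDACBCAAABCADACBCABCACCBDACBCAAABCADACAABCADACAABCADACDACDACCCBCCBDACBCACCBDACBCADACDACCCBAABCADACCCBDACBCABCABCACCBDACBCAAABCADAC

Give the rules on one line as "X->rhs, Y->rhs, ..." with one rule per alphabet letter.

  step 1 ⇒ step 2: BCAAACCBDAC ⇒ CCB·DAC·BCA·BCA·BCA·DAC·DAC·CCB·AA·BCA·DAC
    A ↦ BCA
    B ↦ CCB
    C ↦ DAC
    D ↦ AA

A->BCA, B->CCB, C->DAC, D->AA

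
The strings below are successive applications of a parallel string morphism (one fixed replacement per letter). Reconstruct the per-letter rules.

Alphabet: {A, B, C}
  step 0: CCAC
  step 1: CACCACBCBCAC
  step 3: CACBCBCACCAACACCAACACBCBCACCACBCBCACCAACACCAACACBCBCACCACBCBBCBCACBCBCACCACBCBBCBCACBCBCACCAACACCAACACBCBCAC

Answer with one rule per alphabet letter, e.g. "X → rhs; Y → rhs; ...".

  step 0 ⇒ step 1: CCAC ⇒ CAC·CAC·BCB·CAC
    A ↦ BCB
    C ↦ CAC
    B ↦ CAA  (constrained at step 1)

A->BCB, B->CAA, C->CAC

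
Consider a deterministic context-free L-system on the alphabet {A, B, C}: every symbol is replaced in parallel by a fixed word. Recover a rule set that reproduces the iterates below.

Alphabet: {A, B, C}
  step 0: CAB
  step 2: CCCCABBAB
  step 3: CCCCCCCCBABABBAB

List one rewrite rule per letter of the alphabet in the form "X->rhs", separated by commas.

  step 2 ⇒ step 3: CCCCABBAB ⇒ CC·CC·CC·CC·B·AB·AB·B·AB
    A ↦ B
    B ↦ AB
    C ↦ CC

A->B, B->AB, C->CC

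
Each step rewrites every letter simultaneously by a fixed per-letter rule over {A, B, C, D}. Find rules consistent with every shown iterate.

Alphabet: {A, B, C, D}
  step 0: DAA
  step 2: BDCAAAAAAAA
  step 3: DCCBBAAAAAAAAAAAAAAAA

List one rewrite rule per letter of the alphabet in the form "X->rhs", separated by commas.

  step 2 ⇒ step 3: BDCAAAAAAAA ⇒ DC·CB·B·AA·AA·AA·AA·AA·AA·AA·AA
    A ↦ AA
    B ↦ DC
    C ↦ B
    D ↦ CB

A->AA, B->DC, C->B, D->CB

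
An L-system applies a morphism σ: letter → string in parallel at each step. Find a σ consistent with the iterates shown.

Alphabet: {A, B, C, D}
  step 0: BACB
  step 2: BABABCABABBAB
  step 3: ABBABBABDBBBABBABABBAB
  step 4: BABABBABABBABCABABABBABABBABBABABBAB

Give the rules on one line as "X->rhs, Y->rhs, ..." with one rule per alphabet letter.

  step 3 ⇒ step 4: ABBABBABDBBBABBABABBAB ⇒ B·AB·AB·B·AB·AB·B·AB·C·AB·AB·AB·B·AB·AB·B·AB·B·AB·AB·B·AB
    A ↦ B
    B ↦ AB
    D ↦ C
  step 2 ⇒ step 3: BABABCABABBAB ⇒ AB·B·AB·B·AB·DBB·B·AB·B·AB·AB·B·AB
    C ↦ DBB

A->B, B->AB, C->DBB, D->C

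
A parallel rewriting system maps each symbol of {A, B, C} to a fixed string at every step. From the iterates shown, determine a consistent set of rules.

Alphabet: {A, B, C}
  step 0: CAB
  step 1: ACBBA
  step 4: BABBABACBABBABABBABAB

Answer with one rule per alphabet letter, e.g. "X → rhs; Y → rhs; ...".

A->B, B->BA, C->AC

  step 0 ⇒ step 1: CAB ⇒ AC·B·BA
    A ↦ B
    B ↦ BA
    C ↦ AC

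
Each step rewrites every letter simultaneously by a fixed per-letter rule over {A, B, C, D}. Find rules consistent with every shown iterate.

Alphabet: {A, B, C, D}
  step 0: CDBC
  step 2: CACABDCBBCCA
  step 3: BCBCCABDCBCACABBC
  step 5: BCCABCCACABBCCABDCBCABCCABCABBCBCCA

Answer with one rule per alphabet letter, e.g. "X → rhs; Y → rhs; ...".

A->C, B->CA, C->B, D->BDC

  step 2 ⇒ step 3: CACABDCBBCCA ⇒ B·C·B·C·CA·BDC·B·CA·CA·B·B·C
    A ↦ C
    B ↦ CA
    C ↦ B
    D ↦ BDC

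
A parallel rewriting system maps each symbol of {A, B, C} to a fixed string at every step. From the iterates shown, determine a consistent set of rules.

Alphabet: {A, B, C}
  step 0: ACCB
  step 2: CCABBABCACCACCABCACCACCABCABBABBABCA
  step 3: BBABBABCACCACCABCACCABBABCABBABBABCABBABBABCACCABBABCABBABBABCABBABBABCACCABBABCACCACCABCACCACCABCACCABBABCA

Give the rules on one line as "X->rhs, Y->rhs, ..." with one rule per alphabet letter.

  step 2 ⇒ step 3: CCABBABCACCACCABCACCACCABCABBABBABCA ⇒ BBA·BBA·BCA·CCA·CCA·BCA·CCA·BBA·BCA·BBA·BBA·BCA·BBA·BBA·BCA·CCA·BBA·BCA·BBA·BBA·BCA·BBA·BBA·BCA·CCA·BBA·BCA·CCA·CCA·BCA·CCA·CCA·BCA·CCA·BBA·BCA
    A ↦ BCA
    B ↦ CCA
    C ↦ BBA

A->BCA, B->CCA, C->BBA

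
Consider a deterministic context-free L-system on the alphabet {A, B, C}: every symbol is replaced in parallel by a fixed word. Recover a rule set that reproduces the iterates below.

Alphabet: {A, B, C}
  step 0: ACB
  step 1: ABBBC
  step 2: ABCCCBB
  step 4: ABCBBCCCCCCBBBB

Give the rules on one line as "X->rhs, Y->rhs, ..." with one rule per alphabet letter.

  step 1 ⇒ step 2: ABBBC ⇒ AB·C·C·C·BB
    A ↦ AB
    B ↦ C
    C ↦ BB

A->AB, B->C, C->BB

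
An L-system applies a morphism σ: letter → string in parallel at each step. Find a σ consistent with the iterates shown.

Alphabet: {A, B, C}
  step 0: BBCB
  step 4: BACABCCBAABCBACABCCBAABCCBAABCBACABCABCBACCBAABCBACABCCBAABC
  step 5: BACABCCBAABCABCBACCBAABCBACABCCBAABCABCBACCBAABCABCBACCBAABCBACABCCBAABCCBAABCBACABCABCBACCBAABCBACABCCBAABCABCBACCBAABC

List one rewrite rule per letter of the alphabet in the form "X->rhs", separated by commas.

A->C, B->BA, C->ABC

  step 4 ⇒ step 5: BACABCCBAABCBACABCCBAABCCBAABCBACABCABCBACCBAABCBACABCCBAABC ⇒ BA·C·ABC·C·BA·ABC·ABC·BA·C·C·BA·ABC·BA·C·ABC·C·BA·ABC·ABC·BA·C·C·BA·ABC·ABC·BA·C·C·BA·ABC·BA·C·ABC·C·BA·ABC·C·BA·ABC·BA·C·ABC·ABC·BA·C·C·BA·ABC·BA·C·ABC·C·BA·ABC·ABC·BA·C·C·BA·ABC
    A ↦ C
    B ↦ BA
    C ↦ ABC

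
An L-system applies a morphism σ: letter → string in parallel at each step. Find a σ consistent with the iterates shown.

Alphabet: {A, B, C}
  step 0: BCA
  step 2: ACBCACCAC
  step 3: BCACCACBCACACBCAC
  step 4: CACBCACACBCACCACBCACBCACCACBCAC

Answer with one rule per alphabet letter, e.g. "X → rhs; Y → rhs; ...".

A->BC, B->C, C->AC

  step 3 ⇒ step 4: BCACCACBCACACBCAC ⇒ C·AC·BC·AC·AC·BC·AC·C·AC·BC·AC·BC·AC·C·AC·BC·AC
    A ↦ BC
    B ↦ C
    C ↦ AC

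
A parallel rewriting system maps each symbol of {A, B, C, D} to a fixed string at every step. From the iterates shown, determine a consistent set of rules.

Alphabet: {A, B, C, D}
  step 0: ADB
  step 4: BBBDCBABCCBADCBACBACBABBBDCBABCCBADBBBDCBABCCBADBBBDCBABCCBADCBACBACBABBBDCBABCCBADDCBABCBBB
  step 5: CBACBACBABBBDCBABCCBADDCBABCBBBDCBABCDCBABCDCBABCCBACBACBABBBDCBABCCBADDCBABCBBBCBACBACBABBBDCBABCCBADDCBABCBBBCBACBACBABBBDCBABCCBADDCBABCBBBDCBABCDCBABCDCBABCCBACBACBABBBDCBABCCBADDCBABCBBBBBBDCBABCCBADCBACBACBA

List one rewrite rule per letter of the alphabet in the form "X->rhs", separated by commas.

A->BC, B->CBA, C->D, D->BBB

  step 4 ⇒ step 5: BBBDCBABCCBADCBACBACBABBBDCBABCCBADBBBDCBABCCBADBBBDCBABCCBADCBACBACBABBBDCBABCCBADDCBABCBBB ⇒ CBA·CBA·CBA·BBB·D·CBA·BC·CBA·D·D·CBA·BC·BBB·D·CBA·BC·D·CBA·BC·D·CBA·BC·CBA·CBA·CBA·BBB·D·CBA·BC·CBA·D·D·CBA·BC·BBB·CBA·CBA·CBA·BBB·D·CBA·BC·CBA·D·D·CBA·BC·BBB·CBA·CBA·CBA·BBB·D·CBA·BC·CBA·D·D·CBA·BC·BBB·D·CBA·BC·D·CBA·BC·D·CBA·BC·CBA·CBA·CBA·BBB·D·CBA·BC·CBA·D·D·CBA·BC·BBB·BBB·D·CBA·BC·CBA·D·CBA·CBA·CBA
    A ↦ BC
    B ↦ CBA
    C ↦ D
    D ↦ BBB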